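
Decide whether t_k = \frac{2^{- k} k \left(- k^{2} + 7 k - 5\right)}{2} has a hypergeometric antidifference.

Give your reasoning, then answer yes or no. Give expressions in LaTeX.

Ratio r(k) = (k**3 - 4*k**2 - 6*k - 1)/(2*k*(k**2 - 7*k + 5)).
Factor: A=1/2; B=1; C=k**3 - 7*k**2 + 5*k.
f must satisfy (1/2)·f(k+1) − (1)·f(k) = k**3 - 7*k**2 + 5*k.
d = 3 from the (0,0,3) case.
Solve for f: f(k) = -2*(k**3 - 4*k**2 - 3) (degree 3 ≤ 3).
So s_k = (B(k−1)f/C)·t_k = (-2*(k**3 - 4*k**2 - 3)/(k*(k**2 - 7*k + 5)))·t_k = (k**3 - 4*k**2 - 3)/2**k.
s_(k+1) − s_k = k*(-k**2 + 7*k - 5)/(2*2**k) = t_k.

Yes. s_k = 2^{- k} \left(k^{3} - 4 k^{2} - 3\right).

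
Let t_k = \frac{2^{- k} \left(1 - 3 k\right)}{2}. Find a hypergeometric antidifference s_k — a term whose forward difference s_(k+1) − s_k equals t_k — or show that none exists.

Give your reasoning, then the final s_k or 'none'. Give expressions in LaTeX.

s_k = 2^{- k} \left(3 k + 2\right)

r(k) = (3*k + 2)/(2*(3*k - 1)) after simplifying.
Factor: A=1/2; B=1; C=k - 1/3.
Solve (1/2)·f(k+1) − (1)·f(k) = k - 1/3.
d = 1 from the (0,0,1) case.
Match coefficients ⇒ f(k) = -2*(3*k + 2)/3.
Get s_k = R·t_k = (3*k + 2)/2**k with R(k) = B(k−1)f(k)/C(k) = -2*(3*k + 2)/(3*k - 1).
Verify: (1 - 3*k)/(2*2**k) matches t_k.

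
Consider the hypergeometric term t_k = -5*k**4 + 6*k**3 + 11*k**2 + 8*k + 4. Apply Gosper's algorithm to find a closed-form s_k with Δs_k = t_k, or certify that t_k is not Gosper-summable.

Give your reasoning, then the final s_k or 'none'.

Compute t_(k+1)/t_k: get (5*k**4 + 14*k**3 + k**2 - 28*k - 24)/(5*k**4 - 6*k**3 - 11*k**2 - 8*k - 4).
Factor: A=1; B=1; C=k**4 - 6*k**3/5 - 11*k**2/5 - 8*k/5 - 4/5.
Set up (1)·f(k+1) − (1)·f(k) − (k**4 - 6*k**3/5 - 11*k**2/5 - 8*k/5 - 4/5) = 0.
Bound: deg f ≤ 5.
A polynomial solution: f(k) = k*(k**4 - 4*k**3 + k**2 - 2)/5.
Certificate R = B(k−1)f/C = k*(k**4 - 4*k**3 + k**2 - 2)/(5*k**4 - 6*k**3 - 11*k**2 - 8*k - 4) gives s_k = k*(-k**4 + 4*k**3 - k**2 + 2).
Verify: -5*k**4 + 6*k**3 + 11*k**2 + 8*k + 4 matches t_k.

s_k = k*(-k**4 + 4*k**3 - k**2 + 2)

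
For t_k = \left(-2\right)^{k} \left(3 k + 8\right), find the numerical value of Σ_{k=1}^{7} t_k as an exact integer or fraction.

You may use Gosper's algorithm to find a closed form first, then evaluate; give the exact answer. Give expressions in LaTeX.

Compute t_(k+1)/t_k: get 2*(-3*k - 11)/(3*k + 8).
A = -2, B = 1, C = k + 8/3.
f must satisfy (-2)·f(k+1) − (1)·f(k) = k + 8/3.
deg f ≤ 1 (via 0,0,1).
Solving with deg f ≤ 1: f(k) = -(k + 2)/3.
Then R = B(k−1)f/C = -(k + 2)/(3*k + 8), so s_k = R(k)·t_k = (-2)**k*(-k - 2).
s_(k+1) − s_k = (-2)**k*(3*k + 8) = t_k.
Sum = s_(8) − s_(1); s_(8) = -2560, s_(1) = 6 ⇒ -2566.

Σ = -2566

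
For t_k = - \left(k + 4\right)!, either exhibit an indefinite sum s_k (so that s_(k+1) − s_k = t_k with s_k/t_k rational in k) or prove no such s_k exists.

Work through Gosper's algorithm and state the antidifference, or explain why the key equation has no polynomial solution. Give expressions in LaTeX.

t_(k+1)/t_k = k + 5.
A = k + 5, B = 1, C = 1.
Set up (k + 5)·f(k+1) − (1)·f(k) − (1) = 0.
Bound: deg f ≤ -1.
Bound -1 < 0, so the key equation has no polynomial solution.

none — t_k is not Gosper-summable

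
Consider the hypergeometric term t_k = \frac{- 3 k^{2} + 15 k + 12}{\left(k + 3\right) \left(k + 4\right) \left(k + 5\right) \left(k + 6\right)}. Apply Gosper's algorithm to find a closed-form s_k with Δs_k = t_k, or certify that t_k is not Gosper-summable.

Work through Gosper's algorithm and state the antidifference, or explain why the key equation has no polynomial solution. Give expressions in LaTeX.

s_k = \frac{k \left(- k^{2} + 78 k + 43\right)}{30 \left(k + 3\right) \left(k + 4\right) \left(k + 5\right)}

Ratio r(k) = (k**3 - 17*k - 24)/(k**3 + 2*k**2 - 39*k - 28).
A = k + 3, B = k + 7, C = k**2 - 5*k - 4.
Key eq: (k + 3)·f(k+1) = (k + 6)·f(k) + (k**2 - 5*k - 4).
From deg A=1, deg B=1, deg C=2: d=3.
Solving with deg f ≤ 3: f(k) = k*(k**2 - 78*k - 43)/90.
Get s_k = R·t_k = k*(-k**2 + 78*k + 43)/(30*(k + 3)*(k + 4)*(k + 5)) with R(k) = B(k−1)f(k)/C(k) = k*(k + 6)*(k**2 - 78*k - 43)/(90*(k**2 - 5*k - 4)).
Δs = 3*(-k**2 + 5*k + 4)/(k**4 + 18*k**3 + 119*k**2 + 342*k + 360), as required.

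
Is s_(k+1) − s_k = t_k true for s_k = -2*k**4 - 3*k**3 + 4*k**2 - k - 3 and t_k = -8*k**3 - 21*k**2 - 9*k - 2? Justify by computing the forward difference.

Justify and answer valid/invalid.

Valid: the claim telescopes to t_k.

s_(k+1) = -2*k**4 - 11*k**3 - 17*k**2 - 10*k - 5
s_(k+1) − s_k = -8*k**3 - 21*k**2 - 9*k - 2
(s_(k+1) − s_k) − t_k = 0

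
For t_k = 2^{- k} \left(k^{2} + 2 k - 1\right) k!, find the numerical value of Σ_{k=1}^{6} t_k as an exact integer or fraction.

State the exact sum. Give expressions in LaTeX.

Σ = 2823/4

t_(k+1)/t_k = (k + 1)*(2*k + (k + 1)**2 + 1)/(2*(k**2 + 2*k - 1)).
Take A(k)=k/2 + 1/2, B(k)=1, C(k)=k**2 + 2*k - 1.
Set up (k/2 + 1/2)·f(k+1) − (1)·f(k) − (k**2 + 2*k - 1) = 0.
Degrees (1,0,2) ⇒ d ≤ 1.
Coefficient equations give f(k) = 2*(k + 2).
Then R = B(k−1)f/C = 2*(k + 2)/(k**2 + 2*k - 1), so s_k = R(k)·t_k = 2**(1 - k)*(k + 2)*factorial(k).
s_(k+1) − s_k = (k**2 + 2*k - 1)*factorial(k)/2**k = t_k.
Telescoping: Σ = s_(7) − s_(1) = 2835/4 − (3) = 2823/4.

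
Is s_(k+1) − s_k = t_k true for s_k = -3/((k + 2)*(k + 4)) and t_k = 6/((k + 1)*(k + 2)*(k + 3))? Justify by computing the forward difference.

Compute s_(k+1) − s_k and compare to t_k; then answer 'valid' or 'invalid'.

Invalid: residual 9*(-3*k - 11)/(k**5 + 15*k**4 + 85*k**3 + 225*k**2 + 274*k + 120) ≠ 0.

s_(k+1) = -3/((k + 3)*(k + 5))
s_(k+1) − s_k = 3*(2*k + 7)/(k**4 + 14*k**3 + 71*k**2 + 154*k + 120)
(s_(k+1) − s_k) − t_k = 9*(-3*k - 11)/(k**5 + 15*k**4 + 85*k**3 + 225*k**2 + 274*k + 120)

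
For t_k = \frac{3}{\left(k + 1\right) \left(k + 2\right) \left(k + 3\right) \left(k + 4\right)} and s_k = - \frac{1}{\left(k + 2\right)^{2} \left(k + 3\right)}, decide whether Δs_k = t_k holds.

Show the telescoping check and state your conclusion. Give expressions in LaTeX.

Invalid: residual \frac{2 \left(- 2 k - 5\right)}{k^{6} + 15 k^{5} + 91 k^{4} + 285 k^{3} + 484 k^{2} + 420 k + 144} ≠ 0.

s_(k+1) = -1/((k + 3)**2*(k + 4))
s_(k+1) − s_k = (3*k + 8)/(k**5 + 14*k**4 + 77*k**3 + 208*k**2 + 276*k + 144)
(s_(k+1) − s_k) − t_k = 2*(-2*k - 5)/(k**6 + 15*k**5 + 91*k**4 + 285*k**3 + 484*k**2 + 420*k + 144)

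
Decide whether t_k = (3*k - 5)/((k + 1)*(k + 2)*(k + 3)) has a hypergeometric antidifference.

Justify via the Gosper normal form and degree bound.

Yes. s_k = k*(-k - 9)/(2*(k + 1)*(k + 2)).

The ratio is (k + 1)*(3*k - 2)/((k + 4)*(3*k - 5)).
A = k + 1, B = k + 4, C = k - 5/3.
Set up (k + 1)·f(k+1) − (k + 3)·f(k) − (k - 5/3) = 0.
d = 2 from the (1,1,1) case.
A polynomial solution: f(k) = -k*(k + 9)/6.
Then R = B(k−1)f/C = -k*(k + 3)*(k + 9)/(2*(3*k - 5)), so s_k = R(k)·t_k = k*(-k - 9)/(2*(k + 1)*(k + 2)).
Check: Δs_k = (3*k - 5)/(k**3 + 6*k**2 + 11*k + 6). ✓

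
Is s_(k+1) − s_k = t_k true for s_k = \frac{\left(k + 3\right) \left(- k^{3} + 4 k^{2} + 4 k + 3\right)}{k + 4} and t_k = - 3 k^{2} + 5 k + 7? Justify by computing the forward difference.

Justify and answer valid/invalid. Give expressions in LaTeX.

Invalid: residual \frac{2 k^{3} + 11 k^{2} - 23 k - 25}{k^{2} + 9 k + 20} ≠ 0.

s_(k+1) = (-k**4 - 3*k**3 + 13*k**2 + 46*k + 40)/(k + 5)
s_(k+1) − s_k = (-3*k**4 - 20*k**3 + 3*k**2 + 140*k + 115)/(k**2 + 9*k + 20)
(s_(k+1) − s_k) − t_k = (2*k**3 + 11*k**2 - 23*k - 25)/(k**2 + 9*k + 20)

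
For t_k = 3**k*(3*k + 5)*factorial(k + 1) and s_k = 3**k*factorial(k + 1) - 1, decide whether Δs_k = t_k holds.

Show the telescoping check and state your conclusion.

s_(k+1) = 3**(k + 1)*factorial(k + 2) - 1
s_(k+1) − s_k = 3**k*(3*k + 5)*factorial(k + 1)
(s_(k+1) − s_k) − t_k = 0

Valid — Δs_k = t_k.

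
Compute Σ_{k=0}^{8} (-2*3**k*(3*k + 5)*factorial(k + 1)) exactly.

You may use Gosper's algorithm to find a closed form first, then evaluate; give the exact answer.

Σ = -142851340798

Ratio r(k) = 3*(k + 2)*(3*k + 8)/(3*k + 5).
Factor: A=3*k + 6; B=1; C=k + 5/3.
Need (3*k + 6)·f(k+1) − (1)·f(k) = k + 5/3.
deg f ≤ 0 (via 1,0,1).
Solve for f: f(k) = 1/3 (degree 0 ≤ 0).
Certificate R = B(k−1)f/C = 1/(3*k + 5) gives s_k = -2*3**k*factorial(k + 1).
Δs = -2*3**k*(3*k + 5)*factorial(k + 1), as required.
Σ_(k=0)^(8) t_k = s_(9) − s_(0) = -142851340800 − (-2) = -142851340798.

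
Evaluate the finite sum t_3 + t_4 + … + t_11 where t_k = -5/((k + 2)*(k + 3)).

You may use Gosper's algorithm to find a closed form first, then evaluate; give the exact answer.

r(k) = (k + 2)/(k + 4) after simplifying.
Take A(k)=k + 2, B(k)=k + 4, C(k)=1.
f must satisfy (k + 2)·f(k+1) − (k + 3)·f(k) = 1.
deg f ≤ 1 (via 1,1,0).
Match coefficients ⇒ f(k) = k/2.
Certificate R = B(k−1)f/C = k*(k + 3)/2 gives s_k = -5*k/(2*k + 4).
Δs = -5/(k**2 + 5*k + 6), as required.
Sum = s_(12) − s_(3); s_(12) = -15/7, s_(3) = -3/2 ⇒ -9/14.

Σ = -9/14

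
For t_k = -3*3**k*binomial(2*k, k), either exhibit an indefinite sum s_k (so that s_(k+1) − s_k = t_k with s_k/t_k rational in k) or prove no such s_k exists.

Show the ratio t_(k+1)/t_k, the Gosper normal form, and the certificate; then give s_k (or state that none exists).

Step 1: r(k) = 6*(2*k + 1)/(k + 1).
Take A(k)=12*k + 6, B(k)=k + 1, C(k)=1.
Need (12*k + 6)·f(k+1) − (k)·f(k) = 1.
deg f ≤ -1 (via 1,1,0).
deg f ≤ -1 is impossible — no certificate.

not Gosper-summable; s_k does not exist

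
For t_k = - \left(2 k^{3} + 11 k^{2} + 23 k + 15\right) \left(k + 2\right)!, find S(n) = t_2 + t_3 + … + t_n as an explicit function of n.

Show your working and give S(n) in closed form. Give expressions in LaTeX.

S(n) = - 2 n^{2} \left(n + 3\right)! - 7 n \left(n + 3\right)! - 5 \left(n + 3\right)! + 336

r(k) = (2*k**4 + 23*k**3 + 102*k**2 + 204*k + 153)/(2*k**3 + 11*k**2 + 23*k + 15) after simplifying.
So A=k + 3 and B=1, with C=k**3 + 11*k**2/2 + 23*k/2 + 15/2.
Solve (k + 3)·f(k+1) − (1)·f(k) = k**3 + 11*k**2/2 + 23*k/2 + 15/2.
Degrees (1,0,3) ⇒ d ≤ 2.
Coefficient equations give f(k) = k*(2*k + 3)/2.
R(k) = B(k−1)·f(k)/C(k) = k*(2*k + 3)/(2*k**3 + 11*k**2 + 23*k + 15); s_k = R·t_k = -k*(2*k + 3)*factorial(k + 2).
s_(k+1) − s_k = -(2*k**3 + 11*k**2 + 23*k + 15)*factorial(k + 2) = t_k.
Evaluate: s_(n+1) = -(n + 1)*(2*n + 5)*factorial(n + 3); subtract s_(2) = -336 ⇒ S(n) = -2*n**2*factorial(n + 3) - 7*n*factorial(n + 3) - 5*factorial(n + 3) + 336.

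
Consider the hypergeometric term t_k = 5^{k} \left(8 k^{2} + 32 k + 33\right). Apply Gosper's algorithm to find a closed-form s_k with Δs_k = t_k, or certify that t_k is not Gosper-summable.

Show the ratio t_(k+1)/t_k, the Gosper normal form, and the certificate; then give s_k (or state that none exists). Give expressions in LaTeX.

Ratio r(k) = 5*(8*k**2 + 48*k + 73)/(8*k**2 + 32*k + 33).
Factor: A=5; B=1; C=k**2 + 4*k + 33/8.
Need (5)·f(k+1) − (1)·f(k) = k**2 + 4*k + 33/8.
Bound: deg f ≤ 2.
Solving with deg f ≤ 2: f(k) = (2*k**2 + 3*k + 2)/8.
So s_k = (B(k−1)f/C)·t_k = ((2*k**2 + 3*k + 2)/(8*k**2 + 32*k + 33))·t_k = 5**k*(2*k**2 + 3*k + 2).
Δs = 5**k*(8*k**2 + 32*k + 33), as required.

s_k = 5^{k} \left(2 k^{2} + 3 k + 2\right)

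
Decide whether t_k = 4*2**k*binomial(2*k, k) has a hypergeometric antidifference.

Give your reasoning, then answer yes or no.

No; the degree bound rules out any f.

Compute t_(k+1)/t_k: get 4*(2*k + 1)/(k + 1).
Gosper form: A/B · C(k+1)/C(k) with A=8*k + 4, B=k + 1, C=1.
Solve (8*k + 4)·f(k+1) − (k)·f(k) = 1.
deg f ≤ -1 (via 1,1,0).
deg f ≤ -1 is impossible — no certificate.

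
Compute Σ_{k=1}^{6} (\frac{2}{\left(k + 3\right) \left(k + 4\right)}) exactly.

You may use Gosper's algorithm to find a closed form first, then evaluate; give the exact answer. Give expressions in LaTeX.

Σ = 3/10

Compute t_(k+1)/t_k: get (k + 3)/(k + 5).
Gosper form: A/B · C(k+1)/C(k) with A=k + 3, B=k + 5, C=1.
Need (k + 3)·f(k+1) − (k + 4)·f(k) = 1.
deg f ≤ 1 (via 1,1,0).
A polynomial solution: f(k) = k/3.
Certificate R = B(k−1)f/C = k*(k + 4)/3 gives s_k = 2*k/(3*(k + 3)).
Verify: 2/(k**2 + 7*k + 12) matches t_k.
Evaluate s at k=7 and k=1: 7/15 and 1/6; difference 3/10.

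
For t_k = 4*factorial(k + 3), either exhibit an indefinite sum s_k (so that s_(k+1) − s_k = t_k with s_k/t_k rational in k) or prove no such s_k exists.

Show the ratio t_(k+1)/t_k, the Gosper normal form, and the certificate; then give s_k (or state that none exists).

r(k) = k + 4 after simplifying.
So A=k + 4 and B=1, with C=1.
Need (k + 4)·f(k+1) − (1)·f(k) = 1.
From deg A=1, deg B=0, deg C=0: d=-1.
Bound -1 < 0, so the key equation has no polynomial solution.

none — t_k is not Gosper-summable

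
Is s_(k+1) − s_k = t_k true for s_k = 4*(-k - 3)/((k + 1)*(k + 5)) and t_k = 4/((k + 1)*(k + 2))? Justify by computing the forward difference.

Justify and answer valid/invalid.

s_(k+1) = 4*(-k - 4)/((k + 2)*(k + 6))
s_(k+1) − s_k = 4*(k**2 + 7*k + 16)/(k**4 + 14*k**3 + 65*k**2 + 112*k + 60)
(s_(k+1) − s_k) − t_k = 8*(-2*k - 7)/(k**4 + 14*k**3 + 65*k**2 + 112*k + 60)

Invalid: residual 8*(-2*k - 7)/(k**4 + 14*k**3 + 65*k**2 + 112*k + 60) ≠ 0.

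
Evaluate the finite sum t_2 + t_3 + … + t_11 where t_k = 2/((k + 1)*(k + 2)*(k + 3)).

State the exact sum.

Σ = 85/1092

The ratio is (k + 1)/(k + 4).
Take A(k)=k + 1, B(k)=k + 4, C(k)=1.
Solve (k + 1)·f(k+1) − (k + 3)·f(k) = 1.
Bound: deg f ≤ 2.
Coefficient equations give f(k) = k*(k + 3)/4.
Get s_k = R·t_k = k*(k + 3)/(2*(k + 1)*(k + 2)) with R(k) = B(k−1)f(k)/C(k) = k*(k + 3)**2/4.
Check: Δs_k = 2/(k**3 + 6*k**2 + 11*k + 6). ✓
Sum = s_(12) − s_(2); s_(12) = 45/91, s_(2) = 5/12 ⇒ 85/1092.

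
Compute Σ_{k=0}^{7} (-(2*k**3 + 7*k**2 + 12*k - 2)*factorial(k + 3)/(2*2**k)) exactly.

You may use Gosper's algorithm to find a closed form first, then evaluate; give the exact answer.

Σ = -18243243

Step 1: r(k) = (2*k**4 + 21*k**3 + 84*k**2 + 147*k + 76)/(2*(2*k**3 + 7*k**2 + 12*k - 2)).
A = k/2 + 2, B = 1, C = k**3 + 7*k**2/2 + 6*k - 1.
Need (k/2 + 2)·f(k+1) − (1)·f(k) = k**3 + 7*k**2/2 + 6*k - 1.
Degrees (1,0,3) ⇒ d ≤ 2.
Solve for f: f(k) = (k + 1)*(2*k - 3) (degree 2 ≤ 2).
Certificate R = B(k−1)f/C = 2*(k + 1)*(2*k - 3)/(2*k**3 + 7*k**2 + 12*k - 2) gives s_k = -(k + 1)*(2*k - 3)*factorial(k + 3)/2**k.
s_(k+1) − s_k = -(2*k**3 + 7*k**2 + 12*k - 2)*factorial(k + 3)/(2*2**k) = t_k.
Σ_(k=0)^(7) t_k = s_(8) − s_(0) = -18243225 − (18) = -18243243.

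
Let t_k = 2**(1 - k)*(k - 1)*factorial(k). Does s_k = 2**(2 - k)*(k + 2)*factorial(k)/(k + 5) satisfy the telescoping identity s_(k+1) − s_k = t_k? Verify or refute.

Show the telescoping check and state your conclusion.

Invalid: residual -6*(k**2 + 4*k - 7)*factorial(k)/(2**k*(k + 5)*(k + 6)) ≠ 0.

s_(k+1) = 2**(1 - k)*(k + 3)*factorial(k + 1)/(k + 6)
s_(k+1) − s_k = 2**(1 - k)*(k**3 + 7*k**2 + 7*k - 9)*factorial(k)/((k + 5)*(k + 6))
(s_(k+1) − s_k) − t_k = -6*(k**2 + 4*k - 7)*factorial(k)/(2**k*(k + 5)*(k + 6))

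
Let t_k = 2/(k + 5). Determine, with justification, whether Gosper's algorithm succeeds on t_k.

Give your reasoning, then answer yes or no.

The ratio is (k + 5)/(k + 6).
Normal form (A,B,C) = (k + 5, k + 6, 1).
Need (k + 5)·f(k+1) − (k + 5)·f(k) = 1.
d = 0 from the (1,1,0) case.
f = c0 ⇒ A·f(k+1) − B(k−1)·f(k) − C = -1. The system {-1 = 0} is inconsistent; no antidifference.

No — the linear system for f has no solution.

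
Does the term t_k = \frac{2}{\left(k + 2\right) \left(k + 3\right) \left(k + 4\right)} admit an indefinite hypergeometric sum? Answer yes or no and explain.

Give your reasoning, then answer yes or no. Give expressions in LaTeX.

t_(k+1)/t_k = (k + 2)/(k + 5).
Factor: A=k + 2; B=k + 5; C=1.
Solve (k + 2)·f(k+1) − (k + 4)·f(k) = 1.
Bound: deg f ≤ 2.
Solving with deg f ≤ 2: f(k) = k*(k + 5)/12.
So s_k = (B(k−1)f/C)·t_k = (k*(k + 4)*(k + 5)/12)·t_k = k*(k + 5)/(6*(k + 2)*(k + 3)).
s_(k+1) − s_k = 2/(k**3 + 9*k**2 + 26*k + 24) = t_k.

Yes. s_k = \frac{k \left(k + 5\right)}{6 \left(k + 2\right) \left(k + 3\right)}.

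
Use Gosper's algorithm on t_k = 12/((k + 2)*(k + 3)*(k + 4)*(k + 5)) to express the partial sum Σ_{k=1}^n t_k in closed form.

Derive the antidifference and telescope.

Step 1: r(k) = (k + 2)/(k + 6).
A = k + 2, B = k + 6, C = 1.
Need (k + 2)·f(k+1) − (k + 5)·f(k) = 1.
Bound: deg f ≤ 3.
Solve for f: f(k) = k*(k**2 + 9*k + 26)/72 (degree 3 ≤ 3).
Get s_k = R·t_k = k*(k**2 + 9*k + 26)/(6*(k + 2)*(k + 3)*(k + 4)) with R(k) = B(k−1)f(k)/C(k) = k*(k + 5)*(k**2 + 9*k + 26)/72.
Check: Δs_k = 12/(k**4 + 14*k**3 + 71*k**2 + 154*k + 120). ✓
Σ_(k=1)^n t_k = s_(n+1) − s_(1) = ((n**3 + 12*n**2 + 47*n + 36)/(6*(n**3 + 12*n**2 + 47*n + 60))) − (1/10), i.e. n*(n**2 + 12*n + 47)/(15*(n**3 + 12*n**2 + 47*n + 60)).

S(n) = n*(n**2 + 12*n + 47)/(15*(n**3 + 12*n**2 + 47*n + 60))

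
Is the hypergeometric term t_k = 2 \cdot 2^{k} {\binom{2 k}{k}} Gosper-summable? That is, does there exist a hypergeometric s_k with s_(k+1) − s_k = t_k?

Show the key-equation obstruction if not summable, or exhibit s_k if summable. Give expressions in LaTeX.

No — negative degree bound, so no certificate f.

Ratio r(k) = 4*(2*k + 1)/(k + 1).
Normal form (A,B,C) = (8*k + 4, k + 1, 1).
f must satisfy (8*k + 4)·f(k+1) − (k)·f(k) = 1.
d = -1 from the (1,1,0) case.
deg f ≤ -1 is impossible — no certificate.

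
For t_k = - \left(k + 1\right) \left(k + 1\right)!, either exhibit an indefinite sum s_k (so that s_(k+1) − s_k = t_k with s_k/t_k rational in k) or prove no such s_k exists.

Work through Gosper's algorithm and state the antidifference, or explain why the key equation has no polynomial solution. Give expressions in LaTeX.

s_k = - \left(k + 1\right)!

Ratio r(k) = (k + 2)**2/(k + 1).
Factor: A=k + 2; B=1; C=k + 1.
Need (k + 2)·f(k+1) − (1)·f(k) = k + 1.
Bound: deg f ≤ 0.
Solving with deg f ≤ 0: f(k) = 1.
R(k) = B(k−1)·f(k)/C(k) = 1/(k + 1); s_k = R·t_k = -factorial(k + 1).
Δs = -(k + 1)*factorial(k + 1), as required.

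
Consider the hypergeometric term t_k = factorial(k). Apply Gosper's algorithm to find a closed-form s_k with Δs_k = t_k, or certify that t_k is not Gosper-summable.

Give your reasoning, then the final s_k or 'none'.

none (Gosper's algorithm certifies no s_k)

t_(k+1)/t_k = k + 1.
Take A(k)=k + 1, B(k)=1, C(k)=1.
Need (k + 1)·f(k+1) − (1)·f(k) = 1.
Degrees (1,0,0) ⇒ d ≤ -1.
Bound -1 < 0, so the key equation has no polynomial solution.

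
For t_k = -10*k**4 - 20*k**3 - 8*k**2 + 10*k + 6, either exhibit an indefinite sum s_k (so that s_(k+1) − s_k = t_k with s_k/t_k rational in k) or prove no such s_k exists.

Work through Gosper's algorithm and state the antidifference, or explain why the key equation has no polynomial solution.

s_k = 2*k**2*(-k**3 + 2*k + 2)

The ratio is (5*k**4 + 30*k**3 + 64*k**2 + 53*k + 11)/(5*k**4 + 10*k**3 + 4*k**2 - 5*k - 3).
Factor: A=1; B=1; C=k**4 + 2*k**3 + 4*k**2/5 - k - 3/5.
Solve (1)·f(k+1) − (1)·f(k) = k**4 + 2*k**3 + 4*k**2/5 - k - 3/5.
Degrees (0,0,4) ⇒ d ≤ 5.
A polynomial solution: f(k) = k**2*(k**3 - 2*k - 2)/5.
So s_k = (B(k−1)f/C)·t_k = (k**2*(k**3 - 2*k - 2)/(5*k**4 + 10*k**3 + 4*k**2 - 5*k - 3))·t_k = 2*k**2*(-k**3 + 2*k + 2).
s_(k+1) − s_k = -10*k**4 - 20*k**3 - 8*k**2 + 10*k + 6 = t_k.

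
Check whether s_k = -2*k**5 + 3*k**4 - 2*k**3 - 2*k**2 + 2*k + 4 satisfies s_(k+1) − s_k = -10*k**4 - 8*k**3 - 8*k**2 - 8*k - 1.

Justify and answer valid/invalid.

Valid: the claim telescopes to t_k.

s_(k+1) = -2*k**5 - 7*k**4 - 10*k**3 - 10*k**2 - 6*k + 3
s_(k+1) − s_k = -10*k**4 - 8*k**3 - 8*k**2 - 8*k - 1
(s_(k+1) − s_k) − t_k = 0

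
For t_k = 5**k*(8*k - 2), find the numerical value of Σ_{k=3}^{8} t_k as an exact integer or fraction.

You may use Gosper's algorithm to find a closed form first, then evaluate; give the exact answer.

t_(k+1)/t_k = 5*(4*k + 3)/(4*k - 1).
Factor: A=5; B=1; C=k - 1/4.
Set up (5)·f(k+1) − (1)·f(k) − (k - 1/4) = 0.
Bound: deg f ≤ 1.
Match coefficients ⇒ f(k) = (2*k - 3)/8.
Certificate R = B(k−1)f/C = (2*k - 3)/(2*(4*k - 1)) gives s_k = 5**k*(2*k - 3).
Check: Δs_k = 5**k*(8*k - 2). ✓
Telescoping: Σ = s_(9) − s_(3) = 29296875 − (375) = 29296500.

Σ = 29296500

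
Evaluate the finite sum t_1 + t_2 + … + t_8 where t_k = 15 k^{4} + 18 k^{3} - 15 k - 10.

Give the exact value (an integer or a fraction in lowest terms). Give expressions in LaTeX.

Ratio r(k) = (-15*k + 15*(k + 1)**4 + 18*(k + 1)**3 - 25)/(15*k**4 + 18*k**3 - 15*k - 10).
Normal form (A,B,C) = (1, 1, k**4 + 6*k**3/5 - k - 2/3).
f must satisfy (1)·f(k+1) − (1)·f(k) = k**4 + 6*k**3/5 - k - 2/3.
d = 5 from the (0,0,4) case.
Solving with deg f ≤ 5: f(k) = k*(3*k**4 - 3*k**3 - 4*k**2 - 3*k - 3)/15.
Certificate R = B(k−1)f/C = k*(3*k**4 - 3*k**3 - 4*k**2 - 3*k - 3)/(15*k**4 + 18*k**3 - 15*k - 10) gives s_k = k*(3*k**4 - 3*k**3 - 4*k**2 - 3*k - 3).
Verify: 15*k**4 + 18*k**3 - 15*k - 10 matches t_k.
Σ_(k=1)^(8) t_k = s_(9) − s_(1) = 154278 − (-10) = 154288.

Σ = 154288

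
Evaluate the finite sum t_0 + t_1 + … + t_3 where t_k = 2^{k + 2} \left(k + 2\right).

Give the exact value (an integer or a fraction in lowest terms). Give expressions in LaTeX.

The ratio is 2*(k + 3)/(k + 2).
Factor: A=2; B=1; C=k + 2.
Set up (2)·f(k+1) − (1)·f(k) − (k + 2) = 0.
Bound: deg f ≤ 1.
Match coefficients ⇒ f(k) = k.
So s_k = (B(k−1)f/C)·t_k = (k/(k + 2))·t_k = 2**(k + 2)*k.
Δs = 2**(k + 2)*(k + 2), as required.
Σ_(k=0)^(3) t_k = s_(4) − s_(0) = 256 − (0) = 256.

Σ = 256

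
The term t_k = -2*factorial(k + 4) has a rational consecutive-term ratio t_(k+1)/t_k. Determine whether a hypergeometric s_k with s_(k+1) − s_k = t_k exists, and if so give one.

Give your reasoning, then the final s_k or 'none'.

The ratio is k + 5.
So A=k + 5 and B=1, with C=1.
f must satisfy (k + 5)·f(k+1) − (1)·f(k) = 1.
deg f ≤ -1 (via 1,0,0).
deg f ≤ -1 is impossible — no certificate.

no hypergeometric antidifference exists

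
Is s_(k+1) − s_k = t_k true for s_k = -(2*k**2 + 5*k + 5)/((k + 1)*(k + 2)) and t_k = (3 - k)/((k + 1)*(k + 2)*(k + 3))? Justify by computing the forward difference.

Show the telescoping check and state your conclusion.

s_(k+1) = (-5*k - 2*(k + 1)**2 - 10)/((k + 2)*(k + 3))
s_(k+1) − s_k = (3 - k)/(k**3 + 6*k**2 + 11*k + 6)
(s_(k+1) − s_k) − t_k = 0

valid (s_(k+1) − s_k reduces to t_k)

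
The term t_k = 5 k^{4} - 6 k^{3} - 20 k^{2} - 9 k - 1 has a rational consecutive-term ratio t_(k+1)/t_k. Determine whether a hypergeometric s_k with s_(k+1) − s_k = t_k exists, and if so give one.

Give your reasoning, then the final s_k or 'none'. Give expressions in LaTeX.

Compute t_(k+1)/t_k: get (5*k**4 + 14*k**3 - 8*k**2 - 47*k - 31)/(5*k**4 - 6*k**3 - 20*k**2 - 9*k - 1).
So A=1 and B=1, with C=k**4 - 6*k**3/5 - 4*k**2 - 9*k/5 - 1/5.
f must satisfy (1)·f(k+1) − (1)·f(k) = k**4 - 6*k**3/5 - 4*k**2 - 9*k/5 - 1/5.
d = 5 from the (0,0,4) case.
Solving with deg f ≤ 5: f(k) = k**2*(k**3 - 4*k**2 - 2*k + 4)/5.
Then R = B(k−1)f/C = k**2*(k**3 - 4*k**2 - 2*k + 4)/(5*k**4 - 6*k**3 - 20*k**2 - 9*k - 1), so s_k = R(k)·t_k = k**2*(k**3 - 4*k**2 - 2*k + 4).
Verify: 5*k**4 - 6*k**3 - 20*k**2 - 9*k - 1 matches t_k.

s_k = k^{2} \left(k^{3} - 4 k^{2} - 2 k + 4\right)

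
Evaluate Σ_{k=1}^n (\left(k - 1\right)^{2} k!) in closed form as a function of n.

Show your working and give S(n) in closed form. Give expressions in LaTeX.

S(n) = n^{2} n! - n n! - 2 n! + 2

Step 1: r(k) = k**2*(k + 1)/(k - 1)**2.
A = k + 1, B = 1, C = k**2 - 2*k + 1.
Set up (k + 1)·f(k+1) − (1)·f(k) − (k**2 - 2*k + 1) = 0.
d = 1 from the (1,0,2) case.
A polynomial solution: f(k) = k - 3.
Certificate R = B(k−1)f/C = (k - 3)/(k - 1)**2 gives s_k = (k - 3)*factorial(k).
Check: Δs_k = (k - 1)**2*factorial(k). ✓
Σ_(k=1)^n t_k = s_(n+1) − s_(1) = ((n - 2)*factorial(n + 1)) − (-2), i.e. n**2*factorial(n) - n*factorial(n) - 2*factorial(n) + 2.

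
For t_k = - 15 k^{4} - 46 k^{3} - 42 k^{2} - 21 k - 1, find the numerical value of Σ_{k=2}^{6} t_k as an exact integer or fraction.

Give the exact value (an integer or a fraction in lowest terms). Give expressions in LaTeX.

Σ = -58555

The ratio is (15*k**4 + 106*k**3 + 270*k**2 + 303*k + 125)/(15*k**4 + 46*k**3 + 42*k**2 + 21*k + 1).
Factor: A=1; B=1; C=k**4 + 46*k**3/15 + 14*k**2/5 + 7*k/5 + 1/15.
Key eq: (1)·f(k+1) = (1)·f(k) + (k**4 + 46*k**3/15 + 14*k**2/5 + 7*k/5 + 1/15).
d = 5 from the (0,0,4) case.
Coefficient equations give f(k) = k*(3*k**4 + 4*k**3 - 4*k**2 + k - 3)/15.
So s_k = (B(k−1)f/C)·t_k = (k*(3*k**4 + 4*k**3 - 4*k**2 + k - 3)/(15*k**4 + 46*k**3 + 42*k**2 + 21*k + 1))·t_k = k*(-3*k**4 - 4*k**3 + 4*k**2 - k + 3).
s_(k+1) − s_k = -15*k**4 - 46*k**3 - 42*k**2 - 21*k - 1 = t_k.
Σ_(k=2)^(6) t_k = s_(7) − s_(2) = -58681 − (-126) = -58555.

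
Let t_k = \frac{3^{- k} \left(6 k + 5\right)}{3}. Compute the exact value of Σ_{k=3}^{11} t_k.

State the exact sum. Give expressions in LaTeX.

Compute t_(k+1)/t_k: get (6*k + 11)/(3*(6*k + 5)).
Gosper form: A/B · C(k+1)/C(k) with A=1/3, B=1, C=k + 5/6.
Solve (1/3)·f(k+1) − (1)·f(k) = k + 5/6.
d = 1 from the (0,0,1) case.
Solving with deg f ≤ 1: f(k) = -(3*k + 4)/2.
R(k) = B(k−1)·f(k)/C(k) = -3*(3*k + 4)/(6*k + 5); s_k = R·t_k = (-3*k - 4)/3**k.
Verify: (6*k + 5)/(3*3**k) matches t_k.
Σ_(k=3)^(11) t_k = s_(12) − s_(3) = -40/531441 − (-13/27) = 255839/531441.

Σ = 255839/531441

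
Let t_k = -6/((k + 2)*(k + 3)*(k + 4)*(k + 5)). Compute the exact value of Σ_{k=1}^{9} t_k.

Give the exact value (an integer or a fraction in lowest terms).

Σ = -59/1820

r(k) = (k + 2)/(k + 6) after simplifying.
Gosper form: A/B · C(k+1)/C(k) with A=k + 2, B=k + 6, C=1.
Solve (k + 2)·f(k+1) − (k + 5)·f(k) = 1.
d = 3 from the (1,1,0) case.
A polynomial solution: f(k) = k*(k**2 + 9*k + 26)/72.
So s_k = (B(k−1)f/C)·t_k = (k*(k + 5)*(k**2 + 9*k + 26)/72)·t_k = k*(-k**2 - 9*k - 26)/(12*(k + 2)*(k + 3)*(k + 4)).
s_(k+1) − s_k = -6/(k**4 + 14*k**3 + 71*k**2 + 154*k + 120) = t_k.
Evaluate s at k=10 and k=1: -15/182 and -1/20; difference -59/1820.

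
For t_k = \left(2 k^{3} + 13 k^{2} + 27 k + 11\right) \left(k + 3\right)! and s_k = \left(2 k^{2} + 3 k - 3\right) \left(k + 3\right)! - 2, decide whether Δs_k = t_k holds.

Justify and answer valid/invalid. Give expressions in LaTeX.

s_(k+1) = (3*k + 2*(k + 1)**2)*factorial(k + 4) - 2
s_(k+1) − s_k = (2*k**3 + 13*k**2 + 27*k + 11)*factorial(k + 3)
(s_(k+1) − s_k) − t_k = 0

Valid — Δs_k = t_k.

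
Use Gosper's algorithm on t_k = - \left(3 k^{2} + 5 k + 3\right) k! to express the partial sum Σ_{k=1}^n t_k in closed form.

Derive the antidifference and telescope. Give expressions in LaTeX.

Compute t_(k+1)/t_k: get (k + 1)*(5*k + 3*(k + 1)**2 + 8)/(3*k**2 + 5*k + 3).
Take A(k)=k + 1, B(k)=1, C(k)=k**2 + 5*k/3 + 1.
Key eq: (k + 1)·f(k+1) = (1)·f(k) + (k**2 + 5*k/3 + 1).
d = 1 from the (1,0,2) case.
Match coefficients ⇒ f(k) = (3*k + 2)/3.
Certificate R = B(k−1)f/C = (3*k + 2)/(3*k**2 + 5*k + 3) gives s_k = -(3*k + 2)*factorial(k).
Check: Δs_k = -(3*k**2 + 5*k + 3)*factorial(k). ✓
Evaluate: s_(n+1) = -(3*n + 5)*factorial(n + 1); subtract s_(1) = -5 ⇒ S(n) = -3*n**2*factorial(n) - 8*n*factorial(n) - 5*factorial(n) + 5.

S(n) = - 3 n^{2} n! - 8 n n! - 5 n! + 5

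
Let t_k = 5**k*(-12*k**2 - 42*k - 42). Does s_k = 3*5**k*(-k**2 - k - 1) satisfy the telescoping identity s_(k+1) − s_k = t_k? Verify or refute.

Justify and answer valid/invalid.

Valid — Δs_k = t_k.

s_(k+1) = 15*5**k*(-k - (k + 1)**2 - 2)
s_(k+1) − s_k = 5**k*(-12*k**2 - 42*k - 42)
(s_(k+1) − s_k) − t_k = 0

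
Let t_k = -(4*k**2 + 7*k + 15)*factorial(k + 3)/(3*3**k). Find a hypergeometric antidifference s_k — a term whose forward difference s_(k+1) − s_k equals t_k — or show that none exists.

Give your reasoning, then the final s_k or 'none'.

t_(k+1)/t_k = (k + 4)*(7*k + 4*(k + 1)**2 + 22)/(3*(4*k**2 + 7*k + 15)).
Factor: A=k/3 + 4/3; B=1; C=k**2 + 7*k/4 + 15/4.
f must satisfy (k/3 + 4/3)·f(k+1) − (1)·f(k) = k**2 + 7*k/4 + 15/4.
deg f ≤ 1 (via 1,0,2).
Match coefficients ⇒ f(k) = 3*(4*k - 1)/4.
Then R = B(k−1)f/C = 3*(4*k - 1)/(4*k**2 + 7*k + 15), so s_k = R(k)·t_k = -(4*k - 1)*factorial(k + 3)/3**k.
Verify: -(4*k**2 + 7*k + 15)*factorial(k + 3)/(3*3**k) matches t_k.

s_k = -(4*k - 1)*factorial(k + 3)/3**k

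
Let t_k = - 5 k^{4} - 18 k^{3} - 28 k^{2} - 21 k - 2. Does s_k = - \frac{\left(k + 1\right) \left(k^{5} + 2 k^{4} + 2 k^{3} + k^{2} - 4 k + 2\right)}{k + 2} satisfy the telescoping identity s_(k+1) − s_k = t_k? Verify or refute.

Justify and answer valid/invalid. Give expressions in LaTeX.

s_(k+1) = (-k**6 - 9*k**5 - 34*k**4 - 69*k**3 - 75*k**2 - 38*k - 8)/(k + 3)
s_(k+1) − s_k = (-5*k**6 - 39*k**5 - 122*k**4 - 207*k**3 - 199*k**2 - 88*k - 10)/(k**2 + 5*k + 6)
(s_(k+1) − s_k) − t_k = 2*(2*k**5 + 13*k**4 + 31*k**3 + 38*k**2 + 24*k + 1)/(k**2 + 5*k + 6)

Invalid: residual \frac{2 \left(2 k^{5} + 13 k^{4} + 31 k^{3} + 38 k^{2} + 24 k + 1\right)}{k^{2} + 5 k + 6} ≠ 0.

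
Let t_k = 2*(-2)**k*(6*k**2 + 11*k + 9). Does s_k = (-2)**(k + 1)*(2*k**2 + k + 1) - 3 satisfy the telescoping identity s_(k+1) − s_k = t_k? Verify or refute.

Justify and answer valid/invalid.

Valid: the claim telescopes to t_k.

s_(k+1) = (-2)**(k + 2)*(k + 2*(k + 1)**2 + 2) - 3
s_(k+1) − s_k = 2*(-2)**k*(6*k**2 + 11*k + 9)
(s_(k+1) − s_k) − t_k = 0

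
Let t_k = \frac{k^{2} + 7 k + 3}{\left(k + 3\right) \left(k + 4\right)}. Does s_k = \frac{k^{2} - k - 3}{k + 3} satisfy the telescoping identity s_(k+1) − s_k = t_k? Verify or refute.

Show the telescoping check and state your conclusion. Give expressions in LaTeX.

s_(k+1) = (k**2 + k - 3)/(k + 4)
s_(k+1) − s_k = (k**2 + 7*k + 3)/(k**2 + 7*k + 12)
(s_(k+1) − s_k) − t_k = 0

Valid — Δs_k = t_k.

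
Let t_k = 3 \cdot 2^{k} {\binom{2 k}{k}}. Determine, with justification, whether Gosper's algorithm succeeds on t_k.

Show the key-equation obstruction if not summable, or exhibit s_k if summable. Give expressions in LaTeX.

No — key equation has no polynomial f.

r(k) = 4*(2*k + 1)/(k + 1) after simplifying.
A = 8*k + 4, B = k + 1, C = 1.
Solve (8*k + 4)·f(k+1) − (k)·f(k) = 1.
Bound: deg f ≤ -1.
Bound -1 < 0, so the key equation has no polynomial solution.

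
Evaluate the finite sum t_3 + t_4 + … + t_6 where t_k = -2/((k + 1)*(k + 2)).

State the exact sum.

The ratio is (k + 1)/(k + 3).
Gosper form: A/B · C(k+1)/C(k) with A=k + 1, B=k + 3, C=1.
Set up (k + 1)·f(k+1) − (k + 2)·f(k) − (1) = 0.
deg f ≤ 1 (via 1,1,0).
Solving with deg f ≤ 1: f(k) = k.
R(k) = B(k−1)·f(k)/C(k) = k*(k + 2); s_k = R·t_k = -2*k/(k + 1).
Δs = -2/(k**2 + 3*k + 2), as required.
Telescoping: Σ = s_(7) − s_(3) = -7/4 − (-3/2) = -1/4.

Σ = -1/4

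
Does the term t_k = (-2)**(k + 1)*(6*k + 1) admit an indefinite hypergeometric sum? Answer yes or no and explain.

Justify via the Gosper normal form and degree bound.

Yes. s_k = (-2)**(k + 1)*(1 - 2*k).

Compute t_(k+1)/t_k: get 2*(-6*k - 7)/(6*k + 1).
Gosper form: A/B · C(k+1)/C(k) with A=-2, B=1, C=k + 1/6.
f must satisfy (-2)·f(k+1) − (1)·f(k) = k + 1/6.
Bound: deg f ≤ 1.
Solving with deg f ≤ 1: f(k) = -(2*k - 1)/6.
R(k) = B(k−1)·f(k)/C(k) = -(2*k - 1)/(6*k + 1); s_k = R·t_k = (-2)**(k + 1)*(1 - 2*k).
Verify: (-2)**(k + 1)*(6*k + 1) matches t_k.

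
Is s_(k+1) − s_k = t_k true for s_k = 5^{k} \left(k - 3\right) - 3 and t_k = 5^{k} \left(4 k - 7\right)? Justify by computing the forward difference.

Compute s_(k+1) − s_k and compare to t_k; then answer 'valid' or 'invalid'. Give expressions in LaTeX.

valid; difference matches t_k

s_(k+1) = 5**(k + 1)*(k - 2) - 3
s_(k+1) − s_k = 5**k*(4*k - 7)
(s_(k+1) − s_k) − t_k = 0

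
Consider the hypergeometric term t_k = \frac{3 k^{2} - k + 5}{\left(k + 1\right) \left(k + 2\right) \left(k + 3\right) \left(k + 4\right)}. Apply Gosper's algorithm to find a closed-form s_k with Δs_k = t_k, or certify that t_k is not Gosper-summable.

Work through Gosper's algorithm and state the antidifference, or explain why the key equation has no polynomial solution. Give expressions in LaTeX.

Compute t_(k+1)/t_k: get (k + 1)*(-k + 3*(k + 1)**2 + 4)/((k + 5)*(3*k**2 - k + 5)).
Normal form (A,B,C) = (k + 1, k + 5, k**2 - k/3 + 5/3).
Solve (k + 1)·f(k+1) − (k + 4)·f(k) = k**2 - k/3 + 5/3.
deg f ≤ 3 (via 1,1,2).
Coefficient equations give f(k) = k*(2*k**2 + 3*k + 10)/9.
Then R = B(k−1)f/C = k*(k + 4)*(2*k**2 + 3*k + 10)/(3*(3*k**2 - k + 5)), so s_k = R(k)·t_k = k*(2*k**2 + 3*k + 10)/(3*(k + 1)*(k + 2)*(k + 3)).
Δs = (3*k**2 - k + 5)/(k**4 + 10*k**3 + 35*k**2 + 50*k + 24), as required.

s_k = \frac{k \left(2 k^{2} + 3 k + 10\right)}{3 \left(k + 1\right) \left(k + 2\right) \left(k + 3\right)}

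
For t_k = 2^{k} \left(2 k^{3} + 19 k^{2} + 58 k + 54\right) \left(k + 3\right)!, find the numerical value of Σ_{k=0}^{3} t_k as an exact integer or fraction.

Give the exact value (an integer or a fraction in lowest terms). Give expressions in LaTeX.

Ratio r(k) = 2*(2*k**4 + 33*k**3 + 202*k**2 + 541*k + 532)/(2*k**3 + 19*k**2 + 58*k + 54).
A = 2*k + 8, B = 1, C = k**3 + 19*k**2/2 + 29*k + 27.
Key eq: (2*k + 8)·f(k+1) = (1)·f(k) + (k**3 + 19*k**2/2 + 29*k + 27).
Degrees (1,0,3) ⇒ d ≤ 2.
Solving with deg f ≤ 2: f(k) = (k**2 + 4*k + 2)/2.
Certificate R = B(k−1)f/C = (k**2 + 4*k + 2)/(2*k**3 + 19*k**2 + 58*k + 54) gives s_k = 2**k*(k**2 + 4*k + 2)*factorial(k + 3).
Verify: 2**k*(2*k**3 + 19*k**2 + 58*k + 54)*factorial(k + 3) matches t_k.
Σ_(k=0)^(3) t_k = s_(4) − s_(0) = 2741760 − (12) = 2741748.

Σ = 2741748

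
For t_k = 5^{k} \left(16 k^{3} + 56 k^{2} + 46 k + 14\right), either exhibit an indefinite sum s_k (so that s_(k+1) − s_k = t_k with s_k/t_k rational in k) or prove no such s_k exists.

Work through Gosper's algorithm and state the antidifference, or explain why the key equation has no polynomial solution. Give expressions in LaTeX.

t_(k+1)/t_k = 5*(8*k**3 + 52*k**2 + 103*k + 66)/(8*k**3 + 28*k**2 + 23*k + 7).
Factor: A=5; B=1; C=k**3 + 7*k**2/2 + 23*k/8 + 7/8.
f must satisfy (5)·f(k+1) − (1)·f(k) = k**3 + 7*k**2/2 + 23*k/8 + 7/8.
Bound: deg f ≤ 3.
Solve for f: f(k) = (4*k**3 - k**2 - k + 1)/16 (degree 3 ≤ 3).
Certificate R = B(k−1)f/C = (4*k**3 - k**2 - k + 1)/(2*(8*k**3 + 28*k**2 + 23*k + 7)) gives s_k = 5**k*(4*k**3 - k**2 - k + 1).
Check: Δs_k = 5**k*(16*k**3 + 56*k**2 + 46*k + 14). ✓

s_k = 5^{k} \left(4 k^{3} - k^{2} - k + 1\right)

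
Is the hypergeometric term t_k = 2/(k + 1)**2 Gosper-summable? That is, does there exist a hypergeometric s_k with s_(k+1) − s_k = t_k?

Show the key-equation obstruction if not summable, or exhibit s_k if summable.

No — t_k has no hypergeometric antidifference.

r(k) = (k + 1)**2/(k + 2)**2 after simplifying.
So A=k**2 + 2*k + 1 and B=k**2 + 4*k + 4, with C=1.
Need (k**2 + 2*k + 1)·f(k+1) − (k**2 + 2*k + 1)·f(k) = 1.
d = 0 from the (2,2,0) case.
f = c0 ⇒ A·f(k+1) − B(k−1)·f(k) − C = -1. The system {-1 = 0} is inconsistent; no antidifference.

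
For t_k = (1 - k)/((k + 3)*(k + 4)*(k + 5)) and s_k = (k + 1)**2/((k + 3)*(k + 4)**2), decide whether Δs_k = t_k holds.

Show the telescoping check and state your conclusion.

s_(k+1) = (k + 2)**2/((k + 4)*(k + 5)**2)
s_(k+1) − s_k = (-k**3 - 2*k**2 + 16*k + 23)/(k**5 + 21*k**4 + 175*k**3 + 723*k**2 + 1480*k + 1200)
(s_(k+1) − s_k) − t_k = 3*(2*k**2 + 9*k + 1)/(k**5 + 21*k**4 + 175*k**3 + 723*k**2 + 1480*k + 1200)

Invalid: residual 3*(2*k**2 + 9*k + 1)/(k**5 + 21*k**4 + 175*k**3 + 723*k**2 + 1480*k + 1200) ≠ 0.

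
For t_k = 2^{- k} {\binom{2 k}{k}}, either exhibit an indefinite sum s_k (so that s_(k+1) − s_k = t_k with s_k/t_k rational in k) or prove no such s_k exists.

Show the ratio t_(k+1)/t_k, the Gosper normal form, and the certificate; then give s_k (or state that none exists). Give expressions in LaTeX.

Ratio r(k) = (2*k + 1)/(k + 1).
Take A(k)=2*k + 1, B(k)=k + 1, C(k)=1.
f must satisfy (2*k + 1)·f(k+1) − (k)·f(k) = 1.
d = -1 from the (1,1,0) case.
Negative degree bound (-1): no f exists, t_k not Gosper-summable.

none (Gosper's algorithm certifies no s_k)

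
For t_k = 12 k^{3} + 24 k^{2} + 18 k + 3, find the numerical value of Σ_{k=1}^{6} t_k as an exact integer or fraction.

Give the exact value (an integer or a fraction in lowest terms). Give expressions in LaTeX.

Σ = 7872

t_(k+1)/t_k = (4*k**3 + 20*k**2 + 34*k + 19)/(4*k**3 + 8*k**2 + 6*k + 1).
A = 1, B = 1, C = k**3 + 2*k**2 + 3*k/2 + 1/4.
f must satisfy (1)·f(k+1) − (1)·f(k) = k**3 + 2*k**2 + 3*k/2 + 1/4.
deg f ≤ 4 (via 0,0,3).
Coefficient equations give f(k) = k*(3*k**3 + 2*k**2 - 2)/12.
Get s_k = R·t_k = k*(3*k**3 + 2*k**2 - 2) with R(k) = B(k−1)f(k)/C(k) = k*(3*k**3 + 2*k**2 - 2)/(3*(4*k**3 + 8*k**2 + 6*k + 1)).
Verify: 12*k**3 + 24*k**2 + 18*k + 3 matches t_k.
Evaluate s at k=7 and k=1: 7875 and 3; difference 7872.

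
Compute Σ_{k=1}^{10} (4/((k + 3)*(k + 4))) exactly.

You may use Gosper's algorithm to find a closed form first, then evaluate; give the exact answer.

Σ = 5/7

Compute t_(k+1)/t_k: get (k + 3)/(k + 5).
Normal form (A,B,C) = (k + 3, k + 5, 1).
Set up (k + 3)·f(k+1) − (k + 4)·f(k) − (1) = 0.
Bound: deg f ≤ 1.
Solving with deg f ≤ 1: f(k) = k/3.
Get s_k = R·t_k = 4*k/(3*(k + 3)) with R(k) = B(k−1)f(k)/C(k) = k*(k + 4)/3.
Verify: 4/(k**2 + 7*k + 12) matches t_k.
Evaluate s at k=11 and k=1: 22/21 and 1/3; difference 5/7.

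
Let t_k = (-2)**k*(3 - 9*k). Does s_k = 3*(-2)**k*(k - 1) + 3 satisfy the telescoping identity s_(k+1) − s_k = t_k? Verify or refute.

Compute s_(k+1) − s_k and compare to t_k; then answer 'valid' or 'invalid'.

s_(k+1) = -6*(-2)**k*k + 3
s_(k+1) − s_k = (-2)**k*(3 - 9*k)
(s_(k+1) − s_k) − t_k = 0

Valid: the claim telescopes to t_k.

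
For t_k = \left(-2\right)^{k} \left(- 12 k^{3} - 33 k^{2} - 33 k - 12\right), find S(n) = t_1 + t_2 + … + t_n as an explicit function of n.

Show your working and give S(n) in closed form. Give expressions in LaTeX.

S(n) = - 8 \left(-2\right)^{n} n^{3} - 30 \left(-2\right)^{n} n^{2} - 34 \left(-2\right)^{n} n - 12 \left(-2\right)^{n} + 12

Compute t_(k+1)/t_k: get 2*(-4*k**3 - 23*k**2 - 45*k - 30)/(4*k**3 + 11*k**2 + 11*k + 4).
So A=-2 and B=1, with C=k**3 + 11*k**2/4 + 11*k/4 + 1.
Need (-2)·f(k+1) − (1)·f(k) = k**3 + 11*k**2/4 + 11*k/4 + 1.
d = 3 from the (0,0,3) case.
A polynomial solution: f(k) = -k*(k + 1)*(4*k - 1)/12.
So s_k = (B(k−1)f/C)·t_k = (-k*(4*k - 1)/(3*(4*k**2 + 7*k + 4)))·t_k = (-2)**k*k*(4*k**2 + 3*k - 1).
s_(k+1) − s_k = (-2)**k*(-12*k**3 - 33*k**2 - 33*k - 12) = t_k.
s_(n+1) = (-2)**(n + 1)*(4*n**3 + 15*n**2 + 17*n + 6) and s_(1) = -12, so S(n) = -8*(-2)**n*n**3 - 30*(-2)**n*n**2 - 34*(-2)**n*n - 12*(-2)**n + 12.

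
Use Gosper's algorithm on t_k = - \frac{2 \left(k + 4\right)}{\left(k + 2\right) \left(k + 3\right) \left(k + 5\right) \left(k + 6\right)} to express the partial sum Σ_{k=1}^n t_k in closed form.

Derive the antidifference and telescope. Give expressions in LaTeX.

Step 1: r(k) = (k + 2)*(k + 5)**2/((k + 4)**2*(k + 7)).
Normal form (A,B,C) = (k + 2, k + 7, k**2 + 8*k + 16).
Solve (k + 2)·f(k+1) − (k + 6)·f(k) = k**2 + 8*k + 16.
d = 4 from the (1,1,2) case.
Match coefficients ⇒ f(k) = k*(k + 3)*(k + 4)*(k + 7)/20.
R(k) = B(k−1)·f(k)/C(k) = k*(k + 3)*(k + 6)*(k + 7)/(20*(k + 4)); s_k = R·t_k = k*(-k - 7)/(10*(k**2 + 7*k + 10)).
Verify: 2*(-k - 4)/(k**4 + 16*k**3 + 91*k**2 + 216*k + 180) matches t_k.
Σ_(k=1)^n t_k = s_(n+1) − s_(1) = ((-n**2 - 9*n - 8)/(10*(n**2 + 9*n + 18))) − (-2/45), i.e. n*(-n - 9)/(18*(n**2 + 9*n + 18)).

S(n) = \frac{n \left(- n - 9\right)}{18 \left(n^{2} + 9 n + 18\right)}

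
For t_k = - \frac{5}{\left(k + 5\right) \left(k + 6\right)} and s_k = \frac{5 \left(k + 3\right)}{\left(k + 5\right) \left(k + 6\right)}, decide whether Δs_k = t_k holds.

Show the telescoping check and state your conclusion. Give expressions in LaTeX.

s_(k+1) = 5*(k + 4)/((k + 6)*(k + 7))
s_(k+1) − s_k = 5*(-k - 1)/(k**3 + 18*k**2 + 107*k + 210)
(s_(k+1) − s_k) − t_k = 30/(k**3 + 18*k**2 + 107*k + 210)

Invalid: residual \frac{30}{k^{3} + 18 k^{2} + 107 k + 210} ≠ 0.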